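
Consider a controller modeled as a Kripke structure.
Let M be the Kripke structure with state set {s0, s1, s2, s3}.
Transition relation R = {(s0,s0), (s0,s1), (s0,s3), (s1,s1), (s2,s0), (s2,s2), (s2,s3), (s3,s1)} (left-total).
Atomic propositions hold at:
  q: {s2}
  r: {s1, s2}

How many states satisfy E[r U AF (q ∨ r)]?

Sat(q ∨ r) = {s1, s2}
AF (q ∨ r): least fixpoint, start Z0 = {s1, s2}, add states with every successor in Z. Z1 = {s1, s2, s3}; fixed.
Sat(AF (q ∨ r)) = {s1, s2, s3}
E[r U AF (q ∨ r)]: least fixpoint, start Z0 = Sat(AF (q ∨ r)) = {s1, s2, s3}, add states in Sat(r) with some successor in Z. Already a fixed point.
Sat(E[r U AF (q ∨ r)]) = {s1, s2, s3}
|Sat(E[r U AF (q ∨ r)])| = |{s1, s2, s3}| = 3.

3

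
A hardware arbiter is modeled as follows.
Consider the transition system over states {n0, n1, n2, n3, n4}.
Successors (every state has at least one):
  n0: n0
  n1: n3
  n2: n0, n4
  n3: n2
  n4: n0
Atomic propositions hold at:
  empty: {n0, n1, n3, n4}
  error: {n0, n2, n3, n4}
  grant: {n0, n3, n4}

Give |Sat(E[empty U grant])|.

E[empty U grant]: least fixpoint, start Z0 = Sat(grant) = {n0, n3, n4}, add states in Sat(empty) with some successor in Z. Z1 = {n0, n1, n3, n4}; fixed.
Sat(E[empty U grant]) = {n0, n1, n3, n4}
|Sat(E[empty U grant])| = |{n0, n1, n3, n4}| = 4.

4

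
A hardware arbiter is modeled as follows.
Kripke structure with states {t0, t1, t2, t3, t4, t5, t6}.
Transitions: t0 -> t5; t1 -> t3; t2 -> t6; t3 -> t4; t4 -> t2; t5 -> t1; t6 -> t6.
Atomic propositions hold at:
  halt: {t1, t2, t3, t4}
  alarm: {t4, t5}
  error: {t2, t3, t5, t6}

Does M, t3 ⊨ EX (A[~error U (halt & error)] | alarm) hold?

Yes

Sat(~error) = {t0, t1, t4}
Sat(halt & error) = {t2, t3}
A[~error U (halt & error)]: least fixpoint, start Z0 = Sat((halt & error)) = {t2, t3}, add states in Sat(~error) with every successor in Z. Z1 = {t1, t2, t3, t4}; fixed.
Sat(A[~error U (halt & error)]) = {t1, t2, t3, t4}
Sat(A[~error U (halt & error)] | alarm) = {t1, t2, t3, t4, t5}
Sat(EX (A[~error U (halt & error)] | alarm)) = {s : some successor in {t1, t2, t3, t4, t5}} = {t0, t1, t3, t4, t5}
t3 ∈ Sat(EX (A[~error U (halt & error)] | alarm)) = {t0, t1, t3, t4, t5}, so the formula holds at t3.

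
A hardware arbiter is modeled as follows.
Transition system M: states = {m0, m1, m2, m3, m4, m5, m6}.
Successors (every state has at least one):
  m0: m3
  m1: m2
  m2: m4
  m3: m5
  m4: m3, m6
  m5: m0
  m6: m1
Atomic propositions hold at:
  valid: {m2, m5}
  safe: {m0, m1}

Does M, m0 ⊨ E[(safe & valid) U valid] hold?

Sat(safe & valid) = ∅
E[(safe & valid) U valid]: least fixpoint, start Z0 = Sat(valid) = {m2, m5}, add states in Sat(safe & valid) with some successor in Z. Already a fixed point.
Sat(E[(safe & valid) U valid]) = {m2, m5}
m0 ∉ Sat(E[(safe & valid) U valid]) = {m2, m5}, so the formula does not hold at m0.

No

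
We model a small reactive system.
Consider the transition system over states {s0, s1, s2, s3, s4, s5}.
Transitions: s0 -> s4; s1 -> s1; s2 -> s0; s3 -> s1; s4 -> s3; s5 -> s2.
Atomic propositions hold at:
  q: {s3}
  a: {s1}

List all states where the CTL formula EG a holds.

EG a: greatest fixpoint, start Z0 = {s1}, keep only states in Sat with some successor in Z. Already a fixed point.
Sat(EG a) = {s1}

{s1}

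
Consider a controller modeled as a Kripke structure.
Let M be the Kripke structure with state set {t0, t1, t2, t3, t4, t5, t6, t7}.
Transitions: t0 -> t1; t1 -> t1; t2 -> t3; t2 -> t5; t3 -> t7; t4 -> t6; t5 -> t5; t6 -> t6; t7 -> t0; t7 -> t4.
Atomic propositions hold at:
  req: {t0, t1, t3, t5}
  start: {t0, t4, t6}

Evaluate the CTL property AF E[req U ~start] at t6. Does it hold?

Sat(~start) = {t1, t2, t3, t5, t7}
E[req U ~start]: least fixpoint, start Z0 = Sat(~start) = {t1, t2, t3, t5, t7}, add states in Sat(req) with some successor in Z. Z1 = {t0, t1, t2, t3, t5, t7}; fixed.
Sat(E[req U ~start]) = {t0, t1, t2, t3, t5, t7}
AF E[req U ~start]: least fixpoint, start Z0 = {t0, t1, t2, t3, t5, t7}, add states with every successor in Z. Already a fixed point.
Sat(AF E[req U ~start]) = {t0, t1, t2, t3, t5, t7}
t6 ∉ Sat(AF E[req U ~start]) = {t0, t1, t2, t3, t5, t7}, so the formula does not hold at t6.

No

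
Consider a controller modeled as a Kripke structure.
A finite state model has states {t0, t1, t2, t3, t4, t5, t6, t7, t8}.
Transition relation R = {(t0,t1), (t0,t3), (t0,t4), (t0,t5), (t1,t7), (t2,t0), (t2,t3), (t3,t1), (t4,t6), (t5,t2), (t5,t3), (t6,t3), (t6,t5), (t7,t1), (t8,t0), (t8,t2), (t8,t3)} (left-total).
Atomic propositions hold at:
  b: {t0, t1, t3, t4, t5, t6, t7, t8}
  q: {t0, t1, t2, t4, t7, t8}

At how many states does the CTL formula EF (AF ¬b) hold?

Sat(¬b) = {t2}
AF ¬b: least fixpoint, start Z0 = {t2}, add states with every successor in Z. Already a fixed point.
Sat(AF ¬b) = {t2}
EF (AF ¬b): least fixpoint, start Z0 = {t2}, add states with some successor in Z. Z1 = {t2, t5, t8}; Z2 = {t0, t2, t5, t6, t8}; Z3 = {t0, t2, t4, t5, t6, t8}; fixed.
Sat(EF (AF ¬b)) = {t0, t2, t4, t5, t6, t8}
|Sat(EF (AF ¬b))| = |{t0, t2, t4, t5, t6, t8}| = 6.

6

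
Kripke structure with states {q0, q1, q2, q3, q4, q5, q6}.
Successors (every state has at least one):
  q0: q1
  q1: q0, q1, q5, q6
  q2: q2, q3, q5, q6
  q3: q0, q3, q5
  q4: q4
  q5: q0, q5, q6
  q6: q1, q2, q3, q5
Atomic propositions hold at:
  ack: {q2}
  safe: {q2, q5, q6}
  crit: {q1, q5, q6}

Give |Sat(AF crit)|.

AF crit: least fixpoint, start Z0 = {q1, q5, q6}, add states with every successor in Z. Z1 = {q0, q1, q5, q6}; fixed.
Sat(AF crit) = {q0, q1, q5, q6}
|Sat(AF crit)| = |{q0, q1, q5, q6}| = 4.

4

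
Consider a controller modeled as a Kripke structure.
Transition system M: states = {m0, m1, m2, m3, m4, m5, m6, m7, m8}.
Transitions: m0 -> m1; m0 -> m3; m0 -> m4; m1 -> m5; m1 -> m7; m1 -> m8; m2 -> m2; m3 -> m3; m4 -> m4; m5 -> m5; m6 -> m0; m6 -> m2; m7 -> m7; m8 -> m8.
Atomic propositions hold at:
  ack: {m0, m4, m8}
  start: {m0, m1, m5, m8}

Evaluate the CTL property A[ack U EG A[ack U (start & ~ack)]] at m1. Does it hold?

Sat(~ack) = {m1, m2, m3, m5, m6, m7}
Sat(start & ~ack) = {m1, m5}
A[ack U (start & ~ack)]: least fixpoint, start Z0 = Sat((start & ~ack)) = {m1, m5}, add states in Sat(ack) with every successor in Z. Already a fixed point.
Sat(A[ack U (start & ~ack)]) = {m1, m5}
EG A[ack U (start & ~ack)]: greatest fixpoint, start Z0 = {m1, m5}, keep only states in Sat with some successor in Z. Already a fixed point.
Sat(EG A[ack U (start & ~ack)]) = {m1, m5}
A[ack U EG A[ack U (start & ~ack)]]: least fixpoint, start Z0 = Sat(EG A[ack U (start & ~ack)]) = {m1, m5}, add states in Sat(ack) with every successor in Z. Already a fixed point.
Sat(A[ack U EG A[ack U (start & ~ack)]]) = {m1, m5}
m1 ∈ Sat(A[ack U EG A[ack U (start & ~ack)]]) = {m1, m5}, so the formula holds at m1.

Yes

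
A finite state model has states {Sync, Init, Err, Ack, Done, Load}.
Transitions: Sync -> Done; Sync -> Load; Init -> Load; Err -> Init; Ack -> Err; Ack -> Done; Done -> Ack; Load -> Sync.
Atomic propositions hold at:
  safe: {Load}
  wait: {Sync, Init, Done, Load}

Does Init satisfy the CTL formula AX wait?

Sat(AX wait) = {s : every successor in {Sync, Init, Done, Load}} = {Sync, Init, Err, Load}
Init ∈ Sat(AX wait) = {Sync, Init, Err, Load}, so the formula holds at Init.

Yes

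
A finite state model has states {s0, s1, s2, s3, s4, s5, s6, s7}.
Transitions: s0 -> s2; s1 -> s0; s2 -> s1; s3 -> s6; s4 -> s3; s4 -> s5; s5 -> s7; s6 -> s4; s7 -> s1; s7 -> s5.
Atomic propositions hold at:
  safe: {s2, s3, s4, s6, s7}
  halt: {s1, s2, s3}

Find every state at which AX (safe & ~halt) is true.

Sat(~halt) = {s0, s4, s5, s6, s7}
Sat(safe & ~halt) = {s4, s6, s7}
Sat(AX (safe & ~halt)) = {s : every successor in {s4, s6, s7}} = {s3, s5, s6}

{s3, s5, s6}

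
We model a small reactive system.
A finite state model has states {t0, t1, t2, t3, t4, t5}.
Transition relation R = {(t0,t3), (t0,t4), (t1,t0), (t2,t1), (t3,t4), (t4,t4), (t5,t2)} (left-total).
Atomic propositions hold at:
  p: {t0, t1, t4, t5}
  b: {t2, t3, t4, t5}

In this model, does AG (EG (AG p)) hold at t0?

No

AG p: greatest fixpoint, start Z0 = {t0, t1, t4, t5}, keep only states in Sat with every successor in Z. Z1 = {t1, t4}; Z2 = {t4}; fixed.
Sat(AG p) = {t4}
EG (AG p): greatest fixpoint, start Z0 = {t4}, keep only states in Sat with some successor in Z. Already a fixed point.
Sat(EG (AG p)) = {t4}
AG (EG (AG p)): greatest fixpoint, start Z0 = {t4}, keep only states in Sat with every successor in Z. Already a fixed point.
Sat(AG (EG (AG p))) = {t4}
t0 ∉ Sat(AG (EG (AG p))) = {t4}, so the formula does not hold at t0.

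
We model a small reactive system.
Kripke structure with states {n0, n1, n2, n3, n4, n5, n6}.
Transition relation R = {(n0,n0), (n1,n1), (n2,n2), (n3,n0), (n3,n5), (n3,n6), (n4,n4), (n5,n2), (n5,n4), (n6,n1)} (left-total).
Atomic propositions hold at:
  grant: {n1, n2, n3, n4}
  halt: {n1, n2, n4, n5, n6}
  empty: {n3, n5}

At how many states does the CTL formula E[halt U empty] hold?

E[halt U empty]: least fixpoint, start Z0 = Sat(empty) = {n3, n5}, add states in Sat(halt) with some successor in Z. Already a fixed point.
Sat(E[halt U empty]) = {n3, n5}
|Sat(E[halt U empty])| = |{n3, n5}| = 2.

2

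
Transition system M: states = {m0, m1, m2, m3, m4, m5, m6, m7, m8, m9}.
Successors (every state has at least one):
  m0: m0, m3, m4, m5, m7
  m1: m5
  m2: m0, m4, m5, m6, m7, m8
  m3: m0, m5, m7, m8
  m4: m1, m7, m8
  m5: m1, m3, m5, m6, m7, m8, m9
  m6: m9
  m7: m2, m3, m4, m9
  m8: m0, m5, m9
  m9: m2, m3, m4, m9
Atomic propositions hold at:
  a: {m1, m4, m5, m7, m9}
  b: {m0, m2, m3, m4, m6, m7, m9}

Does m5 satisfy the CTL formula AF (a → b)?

No

Sat(a → b) = {m0, m2, m3, m4, m6, m7, m8, m9}
AF (a → b): least fixpoint, start Z0 = {m0, m2, m3, m4, m6, m7, m8, m9}, add states with every successor in Z. Already a fixed point.
Sat(AF (a → b)) = {m0, m2, m3, m4, m6, m7, m8, m9}
m5 ∉ Sat(AF (a → b)) = {m0, m2, m3, m4, m6, m7, m8, m9}, so the formula does not hold at m5.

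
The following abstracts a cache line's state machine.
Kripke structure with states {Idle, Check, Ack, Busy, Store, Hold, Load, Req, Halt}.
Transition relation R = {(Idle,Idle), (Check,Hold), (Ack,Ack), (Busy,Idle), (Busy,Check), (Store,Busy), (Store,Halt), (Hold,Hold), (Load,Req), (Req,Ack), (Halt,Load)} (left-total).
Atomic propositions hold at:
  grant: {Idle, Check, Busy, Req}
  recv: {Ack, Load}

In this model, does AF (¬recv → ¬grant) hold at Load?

Sat(¬recv) = {Idle, Check, Busy, Store, Hold, Req, Halt}
Sat(¬grant) = {Ack, Store, Hold, Load, Halt}
Sat(¬recv → ¬grant) = {Ack, Store, Hold, Load, Halt}
AF (¬recv → ¬grant): least fixpoint, start Z0 = {Ack, Store, Hold, Load, Halt}, add states with every successor in Z. Z1 = {Check, Ack, Store, Hold, Load, Req, Halt}; fixed.
Sat(AF (¬recv → ¬grant)) = {Check, Ack, Store, Hold, Load, Req, Halt}
Load ∈ Sat(AF (¬recv → ¬grant)) = {Check, Ack, Store, Hold, Load, Req, Halt}, so the formula holds at Load.

Yes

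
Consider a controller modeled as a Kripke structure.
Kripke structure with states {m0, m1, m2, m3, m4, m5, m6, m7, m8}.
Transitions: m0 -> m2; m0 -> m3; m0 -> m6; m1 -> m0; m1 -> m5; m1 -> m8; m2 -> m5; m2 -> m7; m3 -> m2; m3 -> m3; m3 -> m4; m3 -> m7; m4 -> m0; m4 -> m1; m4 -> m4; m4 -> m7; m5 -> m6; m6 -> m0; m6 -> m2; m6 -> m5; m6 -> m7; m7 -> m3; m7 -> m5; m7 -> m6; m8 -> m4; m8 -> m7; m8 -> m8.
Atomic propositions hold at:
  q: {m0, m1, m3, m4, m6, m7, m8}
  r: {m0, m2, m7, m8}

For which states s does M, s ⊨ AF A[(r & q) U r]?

Sat(r & q) = {m0, m7, m8}
A[(r & q) U r]: least fixpoint, start Z0 = Sat(r) = {m0, m2, m7, m8}, add states in Sat(r & q) with every successor in Z. Already a fixed point.
Sat(A[(r & q) U r]) = {m0, m2, m7, m8}
AF A[(r & q) U r]: least fixpoint, start Z0 = {m0, m2, m7, m8}, add states with every successor in Z. Already a fixed point.
Sat(AF A[(r & q) U r]) = {m0, m2, m7, m8}

{m0, m2, m7, m8}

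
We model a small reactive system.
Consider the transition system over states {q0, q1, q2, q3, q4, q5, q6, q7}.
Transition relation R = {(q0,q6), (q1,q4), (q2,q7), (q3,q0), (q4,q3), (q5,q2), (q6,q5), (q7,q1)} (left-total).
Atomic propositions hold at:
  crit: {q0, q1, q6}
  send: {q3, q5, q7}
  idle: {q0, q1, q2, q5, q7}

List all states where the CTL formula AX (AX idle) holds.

Sat(AX idle) = {s : every successor in {q0, q1, q2, q5, q7}} = {q2, q3, q5, q6, q7}
Sat(AX (AX idle)) = {s : every successor in {q2, q3, q5, q6, q7}} = {q0, q2, q4, q5, q6}

{q0, q2, q4, q5, q6}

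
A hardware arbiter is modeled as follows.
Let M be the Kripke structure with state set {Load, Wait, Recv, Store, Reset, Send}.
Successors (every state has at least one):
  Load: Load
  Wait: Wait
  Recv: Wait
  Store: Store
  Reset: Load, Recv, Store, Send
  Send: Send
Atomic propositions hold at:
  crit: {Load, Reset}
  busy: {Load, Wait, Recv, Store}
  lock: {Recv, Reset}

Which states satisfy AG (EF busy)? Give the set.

EF busy: least fixpoint, start Z0 = {Load, Wait, Recv, Store}, add states with some successor in Z. Z1 = {Load, Wait, Recv, Store, Reset}; fixed.
Sat(EF busy) = {Load, Wait, Recv, Store, Reset}
AG (EF busy): greatest fixpoint, start Z0 = {Load, Wait, Recv, Store, Reset}, keep only states in Sat with every successor in Z. Z1 = {Load, Wait, Recv, Store}; fixed.
Sat(AG (EF busy)) = {Load, Wait, Recv, Store}

{Load, Wait, Recv, Store}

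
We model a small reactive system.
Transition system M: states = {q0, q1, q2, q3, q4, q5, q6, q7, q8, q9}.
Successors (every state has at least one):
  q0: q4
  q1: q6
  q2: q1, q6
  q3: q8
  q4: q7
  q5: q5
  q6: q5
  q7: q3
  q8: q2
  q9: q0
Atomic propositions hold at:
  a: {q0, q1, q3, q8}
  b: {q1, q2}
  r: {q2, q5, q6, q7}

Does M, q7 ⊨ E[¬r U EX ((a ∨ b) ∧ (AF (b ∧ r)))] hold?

Sat(¬r) = {q0, q1, q3, q4, q8, q9}
Sat(a ∨ b) = {q0, q1, q2, q3, q8}
Sat(b ∧ r) = {q2}
AF (b ∧ r): least fixpoint, start Z0 = {q2}, add states with every successor in Z. Z1 = {q2, q8}; Z2 = {q2, q3, q8}; Z3 = {q2, q3, q7, q8}; Z4 = {q2, q3, q4, q7, q8}; Z5 = {q0, q2, q3, q4, q7, q8}; Z6 = {q0, q2, q3, q4, q7, q8, q9}; fixed.
Sat(AF (b ∧ r)) = {q0, q2, q3, q4, q7, q8, q9}
Sat((a ∨ b) ∧ (AF (b ∧ r))) = {q0, q2, q3, q8}
Sat(EX ((a ∨ b) ∧ (AF (b ∧ r)))) = {s : some successor in {q0, q2, q3, q8}} = {q3, q7, q8, q9}
E[¬r U EX ((a ∨ b) ∧ (AF (b ∧ r)))]: least fixpoint, start Z0 = Sat(EX ((a ∨ b) ∧ (AF (b ∧ r)))) = {q3, q7, q8, q9}, add states in Sat(¬r) with some successor in Z. Z1 = {q3, q4, q7, q8, q9}; Z2 = {q0, q3, q4, q7, q8, q9}; fixed.
Sat(E[¬r U EX ((a ∨ b) ∧ (AF (b ∧ r)))]) = {q0, q3, q4, q7, q8, q9}
q7 ∈ Sat(E[¬r U EX ((a ∨ b) ∧ (AF (b ∧ r)))]) = {q0, q3, q4, q7, q8, q9}, so the formula holds at q7.

Yes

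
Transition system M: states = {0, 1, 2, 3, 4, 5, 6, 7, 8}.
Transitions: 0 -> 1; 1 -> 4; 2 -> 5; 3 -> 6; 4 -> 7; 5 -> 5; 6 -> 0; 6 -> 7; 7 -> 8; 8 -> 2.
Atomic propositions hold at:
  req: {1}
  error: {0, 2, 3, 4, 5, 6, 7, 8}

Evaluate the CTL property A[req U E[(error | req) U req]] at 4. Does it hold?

Sat(error | req) = {0, 1, 2, 3, 4, 5, 6, 7, 8}
E[(error | req) U req]: least fixpoint, start Z0 = Sat(req) = {1}, add states in Sat(error | req) with some successor in Z. Z1 = {0, 1}; Z2 = {0, 1, 6}; Z3 = {0, 1, 3, 6}; fixed.
Sat(E[(error | req) U req]) = {0, 1, 3, 6}
A[req U E[(error | req) U req]]: least fixpoint, start Z0 = Sat(E[(error | req) U req]) = {0, 1, 3, 6}, add states in Sat(req) with every successor in Z. Already a fixed point.
Sat(A[req U E[(error | req) U req]]) = {0, 1, 3, 6}
4 ∉ Sat(A[req U E[(error | req) U req]]) = {0, 1, 3, 6}, so the formula does not hold at 4.

No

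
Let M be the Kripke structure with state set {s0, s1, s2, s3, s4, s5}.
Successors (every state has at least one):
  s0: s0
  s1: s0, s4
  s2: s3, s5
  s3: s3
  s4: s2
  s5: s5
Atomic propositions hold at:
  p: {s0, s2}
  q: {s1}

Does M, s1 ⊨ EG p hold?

EG p: greatest fixpoint, start Z0 = {s0, s2}, keep only states in Sat with some successor in Z. Z1 = {s0}; fixed.
Sat(EG p) = {s0}
s1 ∉ Sat(EG p) = {s0}, so the formula does not hold at s1.

No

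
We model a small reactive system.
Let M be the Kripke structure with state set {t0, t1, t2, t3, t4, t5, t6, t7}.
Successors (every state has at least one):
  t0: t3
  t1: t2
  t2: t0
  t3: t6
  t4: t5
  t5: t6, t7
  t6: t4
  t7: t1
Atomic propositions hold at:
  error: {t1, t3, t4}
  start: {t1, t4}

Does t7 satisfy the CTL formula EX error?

Sat(EX error) = {s : some successor in {t1, t3, t4}} = {t0, t6, t7}
t7 ∈ Sat(EX error) = {t0, t6, t7}, so the formula holds at t7.

Yes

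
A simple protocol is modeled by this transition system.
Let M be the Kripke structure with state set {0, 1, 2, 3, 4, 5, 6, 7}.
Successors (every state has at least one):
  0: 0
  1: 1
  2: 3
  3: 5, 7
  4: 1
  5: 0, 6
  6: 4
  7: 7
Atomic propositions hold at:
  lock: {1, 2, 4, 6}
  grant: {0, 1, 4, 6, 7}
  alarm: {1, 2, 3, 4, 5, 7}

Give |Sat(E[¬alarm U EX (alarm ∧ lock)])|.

Sat(¬alarm) = {0, 6}
Sat(alarm ∧ lock) = {1, 2, 4}
Sat(EX (alarm ∧ lock)) = {s : some successor in {1, 2, 4}} = {1, 4, 6}
E[¬alarm U EX (alarm ∧ lock)]: least fixpoint, start Z0 = Sat(EX (alarm ∧ lock)) = {1, 4, 6}, add states in Sat(¬alarm) with some successor in Z. Already a fixed point.
Sat(E[¬alarm U EX (alarm ∧ lock)]) = {1, 4, 6}
|Sat(E[¬alarm U EX (alarm ∧ lock)])| = |{1, 4, 6}| = 3.

3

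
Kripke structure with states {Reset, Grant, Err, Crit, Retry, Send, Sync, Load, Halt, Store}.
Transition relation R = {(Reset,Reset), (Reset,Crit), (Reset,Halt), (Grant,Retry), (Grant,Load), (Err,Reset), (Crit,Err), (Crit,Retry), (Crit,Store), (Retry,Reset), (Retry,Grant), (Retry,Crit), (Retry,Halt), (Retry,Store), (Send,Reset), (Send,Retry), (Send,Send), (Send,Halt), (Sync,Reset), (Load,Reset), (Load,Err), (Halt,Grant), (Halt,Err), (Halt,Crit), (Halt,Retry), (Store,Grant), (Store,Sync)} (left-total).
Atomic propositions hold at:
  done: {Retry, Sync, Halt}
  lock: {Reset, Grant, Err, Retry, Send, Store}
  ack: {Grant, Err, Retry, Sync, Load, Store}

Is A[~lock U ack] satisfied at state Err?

Sat(~lock) = {Crit, Sync, Load, Halt}
A[~lock U ack]: least fixpoint, start Z0 = Sat(ack) = {Grant, Err, Retry, Sync, Load, Store}, add states in Sat(~lock) with every successor in Z. Z1 = {Grant, Err, Crit, Retry, Sync, Load, Store}; Z2 = {Grant, Err, Crit, Retry, Sync, Load, Halt, Store}; fixed.
Sat(A[~lock U ack]) = {Grant, Err, Crit, Retry, Sync, Load, Halt, Store}
Err ∈ Sat(A[~lock U ack]) = {Grant, Err, Crit, Retry, Sync, Load, Halt, Store}, so the formula holds at Err.

Yes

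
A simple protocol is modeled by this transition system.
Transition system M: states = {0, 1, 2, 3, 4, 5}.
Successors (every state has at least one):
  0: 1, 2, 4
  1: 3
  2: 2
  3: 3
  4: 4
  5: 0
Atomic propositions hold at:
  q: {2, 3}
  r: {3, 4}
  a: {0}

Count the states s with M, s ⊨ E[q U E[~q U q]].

Sat(~q) = {0, 1, 4, 5}
E[~q U q]: least fixpoint, start Z0 = Sat(q) = {2, 3}, add states in Sat(~q) with some successor in Z. Z1 = {0, 1, 2, 3}; Z2 = {0, 1, 2, 3, 5}; fixed.
Sat(E[~q U q]) = {0, 1, 2, 3, 5}
E[q U E[~q U q]]: least fixpoint, start Z0 = Sat(E[~q U q]) = {0, 1, 2, 3, 5}, add states in Sat(q) with some successor in Z. Already a fixed point.
Sat(E[q U E[~q U q]]) = {0, 1, 2, 3, 5}
|Sat(E[q U E[~q U q]])| = |{0, 1, 2, 3, 5}| = 5.

5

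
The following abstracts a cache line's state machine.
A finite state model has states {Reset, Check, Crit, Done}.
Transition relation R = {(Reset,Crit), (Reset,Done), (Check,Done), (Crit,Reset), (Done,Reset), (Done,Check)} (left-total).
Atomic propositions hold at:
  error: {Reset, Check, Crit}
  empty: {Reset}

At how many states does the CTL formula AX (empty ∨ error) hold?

2

Sat(empty ∨ error) = {Reset, Check, Crit}
Sat(AX (empty ∨ error)) = {s : every successor in {Reset, Check, Crit}} = {Crit, Done}
|Sat(AX (empty ∨ error))| = |{Crit, Done}| = 2.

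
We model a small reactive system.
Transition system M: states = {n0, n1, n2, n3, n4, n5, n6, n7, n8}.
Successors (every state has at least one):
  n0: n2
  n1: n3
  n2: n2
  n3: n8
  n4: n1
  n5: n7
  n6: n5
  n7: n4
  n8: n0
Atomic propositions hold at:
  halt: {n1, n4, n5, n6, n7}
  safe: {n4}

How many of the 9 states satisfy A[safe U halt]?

5

A[safe U halt]: least fixpoint, start Z0 = Sat(halt) = {n1, n4, n5, n6, n7}, add states in Sat(safe) with every successor in Z. Already a fixed point.
Sat(A[safe U halt]) = {n1, n4, n5, n6, n7}
|Sat(A[safe U halt])| = |{n1, n4, n5, n6, n7}| = 5.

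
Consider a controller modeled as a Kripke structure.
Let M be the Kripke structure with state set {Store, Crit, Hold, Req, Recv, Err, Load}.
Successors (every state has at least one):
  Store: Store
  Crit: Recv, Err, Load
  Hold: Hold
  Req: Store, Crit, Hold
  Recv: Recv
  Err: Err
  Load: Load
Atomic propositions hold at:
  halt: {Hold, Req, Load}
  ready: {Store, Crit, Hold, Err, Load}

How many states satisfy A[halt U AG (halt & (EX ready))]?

2

Sat(EX ready) = {s : some successor in {Store, Crit, Hold, Err, Load}} = {Store, Crit, Hold, Req, Err, Load}
Sat(halt & (EX ready)) = {Hold, Req, Load}
AG (halt & (EX ready)): greatest fixpoint, start Z0 = {Hold, Req, Load}, keep only states in Sat with every successor in Z. Z1 = {Hold, Load}; fixed.
Sat(AG (halt & (EX ready))) = {Hold, Load}
A[halt U AG (halt & (EX ready))]: least fixpoint, start Z0 = Sat(AG (halt & (EX ready))) = {Hold, Load}, add states in Sat(halt) with every successor in Z. Already a fixed point.
Sat(A[halt U AG (halt & (EX ready))]) = {Hold, Load}
|Sat(A[halt U AG (halt & (EX ready))])| = |{Hold, Load}| = 2.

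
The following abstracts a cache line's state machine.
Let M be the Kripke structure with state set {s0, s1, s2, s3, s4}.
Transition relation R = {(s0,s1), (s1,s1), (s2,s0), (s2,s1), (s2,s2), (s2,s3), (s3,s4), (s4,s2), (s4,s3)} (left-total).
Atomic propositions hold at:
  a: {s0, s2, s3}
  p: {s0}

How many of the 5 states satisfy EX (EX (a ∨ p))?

Sat(a ∨ p) = {s0, s2, s3}
Sat(EX (a ∨ p)) = {s : some successor in {s0, s2, s3}} = {s2, s4}
Sat(EX (EX (a ∨ p))) = {s : some successor in {s2, s4}} = {s2, s3, s4}
|Sat(EX (EX (a ∨ p)))| = |{s2, s3, s4}| = 3.

3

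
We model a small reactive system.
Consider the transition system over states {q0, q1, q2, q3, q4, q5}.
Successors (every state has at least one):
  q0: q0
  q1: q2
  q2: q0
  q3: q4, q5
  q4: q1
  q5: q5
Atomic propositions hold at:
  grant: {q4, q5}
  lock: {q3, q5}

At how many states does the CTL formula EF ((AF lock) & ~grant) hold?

AF lock: least fixpoint, start Z0 = {q3, q5}, add states with every successor in Z. Already a fixed point.
Sat(AF lock) = {q3, q5}
Sat(~grant) = {q0, q1, q2, q3}
Sat((AF lock) & ~grant) = {q3}
EF ((AF lock) & ~grant): least fixpoint, start Z0 = {q3}, add states with some successor in Z. Already a fixed point.
Sat(EF ((AF lock) & ~grant)) = {q3}
|Sat(EF ((AF lock) & ~grant))| = |{q3}| = 1.

1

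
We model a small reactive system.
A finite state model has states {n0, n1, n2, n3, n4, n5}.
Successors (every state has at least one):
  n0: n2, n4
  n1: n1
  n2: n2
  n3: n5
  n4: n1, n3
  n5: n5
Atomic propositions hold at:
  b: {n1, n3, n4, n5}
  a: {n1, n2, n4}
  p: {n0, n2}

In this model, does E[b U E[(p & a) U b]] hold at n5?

Yes

Sat(p & a) = {n2}
E[(p & a) U b]: least fixpoint, start Z0 = Sat(b) = {n1, n3, n4, n5}, add states in Sat(p & a) with some successor in Z. Already a fixed point.
Sat(E[(p & a) U b]) = {n1, n3, n4, n5}
E[b U E[(p & a) U b]]: least fixpoint, start Z0 = Sat(E[(p & a) U b]) = {n1, n3, n4, n5}, add states in Sat(b) with some successor in Z. Already a fixed point.
Sat(E[b U E[(p & a) U b]]) = {n1, n3, n4, n5}
n5 ∈ Sat(E[b U E[(p & a) U b]]) = {n1, n3, n4, n5}, so the formula holds at n5.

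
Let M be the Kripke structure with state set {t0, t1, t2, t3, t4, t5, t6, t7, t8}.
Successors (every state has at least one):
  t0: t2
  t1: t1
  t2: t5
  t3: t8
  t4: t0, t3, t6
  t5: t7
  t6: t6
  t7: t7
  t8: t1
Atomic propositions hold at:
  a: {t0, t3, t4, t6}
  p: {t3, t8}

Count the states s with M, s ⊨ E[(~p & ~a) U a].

Sat(~p) = {t0, t1, t2, t4, t5, t6, t7}
Sat(~a) = {t1, t2, t5, t7, t8}
Sat(~p & ~a) = {t1, t2, t5, t7}
E[(~p & ~a) U a]: least fixpoint, start Z0 = Sat(a) = {t0, t3, t4, t6}, add states in Sat(~p & ~a) with some successor in Z. Already a fixed point.
Sat(E[(~p & ~a) U a]) = {t0, t3, t4, t6}
|Sat(E[(~p & ~a) U a])| = |{t0, t3, t4, t6}| = 4.

4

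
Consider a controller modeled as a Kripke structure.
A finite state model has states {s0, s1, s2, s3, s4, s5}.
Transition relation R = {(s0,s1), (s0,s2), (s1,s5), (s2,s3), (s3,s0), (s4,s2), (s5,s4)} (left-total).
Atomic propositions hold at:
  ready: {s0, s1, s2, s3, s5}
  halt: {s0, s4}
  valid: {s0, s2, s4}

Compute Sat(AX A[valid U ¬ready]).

Sat(¬ready) = {s4}
A[valid U ¬ready]: least fixpoint, start Z0 = Sat(¬ready) = {s4}, add states in Sat(valid) with every successor in Z. Already a fixed point.
Sat(A[valid U ¬ready]) = {s4}
Sat(AX A[valid U ¬ready]) = {s : every successor in {s4}} = {s5}

{s5}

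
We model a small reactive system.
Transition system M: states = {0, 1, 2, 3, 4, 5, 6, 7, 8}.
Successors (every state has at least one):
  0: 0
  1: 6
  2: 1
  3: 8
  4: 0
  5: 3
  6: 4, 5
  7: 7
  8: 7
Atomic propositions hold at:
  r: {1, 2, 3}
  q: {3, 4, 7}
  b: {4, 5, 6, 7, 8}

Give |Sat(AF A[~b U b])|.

8

Sat(~b) = {0, 1, 2, 3}
A[~b U b]: least fixpoint, start Z0 = Sat(b) = {4, 5, 6, 7, 8}, add states in Sat(~b) with every successor in Z. Z1 = {1, 3, 4, 5, 6, 7, 8}; Z2 = {1, 2, 3, 4, 5, 6, 7, 8}; fixed.
Sat(A[~b U b]) = {1, 2, 3, 4, 5, 6, 7, 8}
AF A[~b U b]: least fixpoint, start Z0 = {1, 2, 3, 4, 5, 6, 7, 8}, add states with every successor in Z. Already a fixed point.
Sat(AF A[~b U b]) = {1, 2, 3, 4, 5, 6, 7, 8}
|Sat(AF A[~b U b])| = |{1, 2, 3, 4, 5, 6, 7, 8}| = 8.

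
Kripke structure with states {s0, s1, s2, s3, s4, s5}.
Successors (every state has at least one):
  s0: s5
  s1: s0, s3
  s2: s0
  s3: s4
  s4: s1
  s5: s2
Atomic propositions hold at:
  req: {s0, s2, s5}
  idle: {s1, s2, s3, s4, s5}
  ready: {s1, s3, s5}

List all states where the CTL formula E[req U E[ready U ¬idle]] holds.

Sat(¬idle) = {s0}
E[ready U ¬idle]: least fixpoint, start Z0 = Sat(¬idle) = {s0}, add states in Sat(ready) with some successor in Z. Z1 = {s0, s1}; fixed.
Sat(E[ready U ¬idle]) = {s0, s1}
E[req U E[ready U ¬idle]]: least fixpoint, start Z0 = Sat(E[ready U ¬idle]) = {s0, s1}, add states in Sat(req) with some successor in Z. Z1 = {s0, s1, s2}; Z2 = {s0, s1, s2, s5}; fixed.
Sat(E[req U E[ready U ¬idle]]) = {s0, s1, s2, s5}

{s0, s1, s2, s5}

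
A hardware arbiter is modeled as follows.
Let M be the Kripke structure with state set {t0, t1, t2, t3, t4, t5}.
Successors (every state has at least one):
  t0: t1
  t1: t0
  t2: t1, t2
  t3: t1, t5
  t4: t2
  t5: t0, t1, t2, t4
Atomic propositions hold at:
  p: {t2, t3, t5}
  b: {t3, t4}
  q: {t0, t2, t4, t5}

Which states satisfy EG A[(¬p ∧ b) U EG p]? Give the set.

{t2, t3, t4, t5}

Sat(¬p) = {t0, t1, t4}
Sat(¬p ∧ b) = {t4}
EG p: greatest fixpoint, start Z0 = {t2, t3, t5}, keep only states in Sat with some successor in Z. Already a fixed point.
Sat(EG p) = {t2, t3, t5}
A[(¬p ∧ b) U EG p]: least fixpoint, start Z0 = Sat(EG p) = {t2, t3, t5}, add states in Sat(¬p ∧ b) with every successor in Z. Z1 = {t2, t3, t4, t5}; fixed.
Sat(A[(¬p ∧ b) U EG p]) = {t2, t3, t4, t5}
EG A[(¬p ∧ b) U EG p]: greatest fixpoint, start Z0 = {t2, t3, t4, t5}, keep only states in Sat with some successor in Z. Already a fixed point.
Sat(EG A[(¬p ∧ b) U EG p]) = {t2, t3, t4, t5}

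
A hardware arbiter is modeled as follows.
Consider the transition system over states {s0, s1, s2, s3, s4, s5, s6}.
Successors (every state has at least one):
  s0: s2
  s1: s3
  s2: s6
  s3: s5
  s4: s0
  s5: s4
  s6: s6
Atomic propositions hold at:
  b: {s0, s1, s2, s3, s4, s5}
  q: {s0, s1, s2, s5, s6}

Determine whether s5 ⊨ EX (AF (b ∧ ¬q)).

Sat(¬q) = {s3, s4}
Sat(b ∧ ¬q) = {s3, s4}
AF (b ∧ ¬q): least fixpoint, start Z0 = {s3, s4}, add states with every successor in Z. Z1 = {s1, s3, s4, s5}; fixed.
Sat(AF (b ∧ ¬q)) = {s1, s3, s4, s5}
Sat(EX (AF (b ∧ ¬q))) = {s : some successor in {s1, s3, s4, s5}} = {s1, s3, s5}
s5 ∈ Sat(EX (AF (b ∧ ¬q))) = {s1, s3, s5}, so the formula holds at s5.

Yes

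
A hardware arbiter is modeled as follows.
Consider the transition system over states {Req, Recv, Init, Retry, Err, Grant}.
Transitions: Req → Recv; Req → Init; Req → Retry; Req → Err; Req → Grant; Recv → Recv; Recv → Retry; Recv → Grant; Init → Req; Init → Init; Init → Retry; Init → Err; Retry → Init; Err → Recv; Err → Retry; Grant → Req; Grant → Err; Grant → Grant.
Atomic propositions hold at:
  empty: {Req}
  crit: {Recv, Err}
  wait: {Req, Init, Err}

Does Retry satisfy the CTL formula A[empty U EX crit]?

Sat(EX crit) = {s : some successor in {Recv, Err}} = {Req, Recv, Init, Err, Grant}
A[empty U EX crit]: least fixpoint, start Z0 = Sat(EX crit) = {Req, Recv, Init, Err, Grant}, add states in Sat(empty) with every successor in Z. Already a fixed point.
Sat(A[empty U EX crit]) = {Req, Recv, Init, Err, Grant}
Retry ∉ Sat(A[empty U EX crit]) = {Req, Recv, Init, Err, Grant}, so the formula does not hold at Retry.

No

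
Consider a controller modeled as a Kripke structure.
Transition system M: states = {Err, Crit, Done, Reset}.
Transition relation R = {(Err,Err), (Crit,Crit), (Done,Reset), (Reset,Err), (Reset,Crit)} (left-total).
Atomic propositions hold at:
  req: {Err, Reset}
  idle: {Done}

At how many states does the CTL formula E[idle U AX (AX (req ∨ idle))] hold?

1

Sat(req ∨ idle) = {Err, Done, Reset}
Sat(AX (req ∨ idle)) = {s : every successor in {Err, Done, Reset}} = {Err, Done}
Sat(AX (AX (req ∨ idle))) = {s : every successor in {Err, Done}} = {Err}
E[idle U AX (AX (req ∨ idle))]: least fixpoint, start Z0 = Sat(AX (AX (req ∨ idle))) = {Err}, add states in Sat(idle) with some successor in Z. Already a fixed point.
Sat(E[idle U AX (AX (req ∨ idle))]) = {Err}
|Sat(E[idle U AX (AX (req ∨ idle))])| = |{Err}| = 1.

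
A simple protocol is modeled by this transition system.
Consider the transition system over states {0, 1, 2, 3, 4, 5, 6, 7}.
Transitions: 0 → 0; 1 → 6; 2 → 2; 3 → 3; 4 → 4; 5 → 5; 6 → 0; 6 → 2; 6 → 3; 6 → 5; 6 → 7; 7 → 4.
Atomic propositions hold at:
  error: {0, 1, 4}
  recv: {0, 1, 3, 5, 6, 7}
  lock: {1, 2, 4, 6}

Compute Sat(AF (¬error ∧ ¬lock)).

Sat(¬error) = {2, 3, 5, 6, 7}
Sat(¬lock) = {0, 3, 5, 7}
Sat(¬error ∧ ¬lock) = {3, 5, 7}
AF (¬error ∧ ¬lock): least fixpoint, start Z0 = {3, 5, 7}, add states with every successor in Z. Already a fixed point.
Sat(AF (¬error ∧ ¬lock)) = {3, 5, 7}

{3, 5, 7}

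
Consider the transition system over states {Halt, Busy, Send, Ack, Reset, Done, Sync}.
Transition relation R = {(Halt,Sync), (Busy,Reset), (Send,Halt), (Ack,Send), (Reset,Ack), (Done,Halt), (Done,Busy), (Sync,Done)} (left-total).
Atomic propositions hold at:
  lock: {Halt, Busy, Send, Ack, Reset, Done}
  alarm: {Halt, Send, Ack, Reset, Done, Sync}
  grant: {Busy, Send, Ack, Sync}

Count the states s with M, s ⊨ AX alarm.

6

Sat(AX alarm) = {s : every successor in {Halt, Send, Ack, Reset, Done, Sync}} = {Halt, Busy, Send, Ack, Reset, Sync}
|Sat(AX alarm)| = |{Halt, Busy, Send, Ack, Reset, Sync}| = 6.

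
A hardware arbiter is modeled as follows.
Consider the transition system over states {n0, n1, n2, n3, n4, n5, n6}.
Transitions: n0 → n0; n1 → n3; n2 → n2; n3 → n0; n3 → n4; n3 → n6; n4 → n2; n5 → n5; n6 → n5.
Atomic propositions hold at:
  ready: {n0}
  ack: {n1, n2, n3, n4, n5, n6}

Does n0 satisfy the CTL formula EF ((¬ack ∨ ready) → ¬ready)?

No

Sat(¬ack) = {n0}
Sat(¬ack ∨ ready) = {n0}
Sat(¬ready) = {n1, n2, n3, n4, n5, n6}
Sat((¬ack ∨ ready) → ¬ready) = {n1, n2, n3, n4, n5, n6}
EF ((¬ack ∨ ready) → ¬ready): least fixpoint, start Z0 = {n1, n2, n3, n4, n5, n6}, add states with some successor in Z. Already a fixed point.
Sat(EF ((¬ack ∨ ready) → ¬ready)) = {n1, n2, n3, n4, n5, n6}
n0 ∉ Sat(EF ((¬ack ∨ ready) → ¬ready)) = {n1, n2, n3, n4, n5, n6}, so the formula does not hold at n0.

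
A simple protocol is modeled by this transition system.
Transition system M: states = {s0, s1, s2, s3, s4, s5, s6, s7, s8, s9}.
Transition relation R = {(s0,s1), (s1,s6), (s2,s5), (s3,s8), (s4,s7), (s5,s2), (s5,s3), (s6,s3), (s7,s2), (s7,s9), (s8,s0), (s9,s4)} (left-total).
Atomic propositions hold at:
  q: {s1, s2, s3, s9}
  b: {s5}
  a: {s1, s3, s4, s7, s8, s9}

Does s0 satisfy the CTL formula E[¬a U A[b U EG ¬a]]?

No

Sat(¬a) = {s0, s2, s5, s6}
EG ¬a: greatest fixpoint, start Z0 = {s0, s2, s5, s6}, keep only states in Sat with some successor in Z. Z1 = {s2, s5}; fixed.
Sat(EG ¬a) = {s2, s5}
A[b U EG ¬a]: least fixpoint, start Z0 = Sat(EG ¬a) = {s2, s5}, add states in Sat(b) with every successor in Z. Already a fixed point.
Sat(A[b U EG ¬a]) = {s2, s5}
E[¬a U A[b U EG ¬a]]: least fixpoint, start Z0 = Sat(A[b U EG ¬a]) = {s2, s5}, add states in Sat(¬a) with some successor in Z. Already a fixed point.
Sat(E[¬a U A[b U EG ¬a]]) = {s2, s5}
s0 ∉ Sat(E[¬a U A[b U EG ¬a]]) = {s2, s5}, so the formula does not hold at s0.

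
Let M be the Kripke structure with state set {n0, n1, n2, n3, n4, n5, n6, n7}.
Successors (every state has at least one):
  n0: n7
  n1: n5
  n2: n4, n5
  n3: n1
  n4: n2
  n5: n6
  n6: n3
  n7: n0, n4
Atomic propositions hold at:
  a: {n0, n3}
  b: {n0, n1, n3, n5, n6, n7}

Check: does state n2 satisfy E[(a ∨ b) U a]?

No

Sat(a ∨ b) = {n0, n1, n3, n5, n6, n7}
E[(a ∨ b) U a]: least fixpoint, start Z0 = Sat(a) = {n0, n3}, add states in Sat(a ∨ b) with some successor in Z. Z1 = {n0, n3, n6, n7}; Z2 = {n0, n3, n5, n6, n7}; Z3 = {n0, n1, n3, n5, n6, n7}; fixed.
Sat(E[(a ∨ b) U a]) = {n0, n1, n3, n5, n6, n7}
n2 ∉ Sat(E[(a ∨ b) U a]) = {n0, n1, n3, n5, n6, n7}, so the formula does not hold at n2.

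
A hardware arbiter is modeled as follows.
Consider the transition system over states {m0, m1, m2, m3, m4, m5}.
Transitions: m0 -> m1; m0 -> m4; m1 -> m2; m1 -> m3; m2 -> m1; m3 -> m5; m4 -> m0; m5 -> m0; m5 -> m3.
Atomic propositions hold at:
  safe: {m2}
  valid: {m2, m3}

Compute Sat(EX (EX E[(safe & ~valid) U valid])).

Sat(~valid) = {m0, m1, m4, m5}
Sat(safe & ~valid) = ∅
E[(safe & ~valid) U valid]: least fixpoint, start Z0 = Sat(valid) = {m2, m3}, add states in Sat(safe & ~valid) with some successor in Z. Already a fixed point.
Sat(E[(safe & ~valid) U valid]) = {m2, m3}
Sat(EX E[(safe & ~valid) U valid]) = {s : some successor in {m2, m3}} = {m1, m5}
Sat(EX (EX E[(safe & ~valid) U valid])) = {s : some successor in {m1, m5}} = {m0, m2, m3}

{m0, m2, m3}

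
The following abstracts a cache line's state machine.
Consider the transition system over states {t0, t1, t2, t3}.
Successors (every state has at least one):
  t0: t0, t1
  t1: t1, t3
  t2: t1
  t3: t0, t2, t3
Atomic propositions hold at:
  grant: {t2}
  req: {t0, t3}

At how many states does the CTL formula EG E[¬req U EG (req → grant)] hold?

Sat(¬req) = {t1, t2}
Sat(req → grant) = {t1, t2}
EG (req → grant): greatest fixpoint, start Z0 = {t1, t2}, keep only states in Sat with some successor in Z. Already a fixed point.
Sat(EG (req → grant)) = {t1, t2}
E[¬req U EG (req → grant)]: least fixpoint, start Z0 = Sat(EG (req → grant)) = {t1, t2}, add states in Sat(¬req) with some successor in Z. Already a fixed point.
Sat(E[¬req U EG (req → grant)]) = {t1, t2}
EG E[¬req U EG (req → grant)]: greatest fixpoint, start Z0 = {t1, t2}, keep only states in Sat with some successor in Z. Already a fixed point.
Sat(EG E[¬req U EG (req → grant)]) = {t1, t2}
|Sat(EG E[¬req U EG (req → grant)])| = |{t1, t2}| = 2.

2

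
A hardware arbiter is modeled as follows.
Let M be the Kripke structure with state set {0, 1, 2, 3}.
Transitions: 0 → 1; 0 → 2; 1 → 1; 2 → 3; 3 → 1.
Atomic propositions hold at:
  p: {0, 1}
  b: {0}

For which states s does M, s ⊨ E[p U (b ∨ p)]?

{0, 1}

Sat(b ∨ p) = {0, 1}
E[p U (b ∨ p)]: least fixpoint, start Z0 = Sat((b ∨ p)) = {0, 1}, add states in Sat(p) with some successor in Z. Already a fixed point.
Sat(E[p U (b ∨ p)]) = {0, 1}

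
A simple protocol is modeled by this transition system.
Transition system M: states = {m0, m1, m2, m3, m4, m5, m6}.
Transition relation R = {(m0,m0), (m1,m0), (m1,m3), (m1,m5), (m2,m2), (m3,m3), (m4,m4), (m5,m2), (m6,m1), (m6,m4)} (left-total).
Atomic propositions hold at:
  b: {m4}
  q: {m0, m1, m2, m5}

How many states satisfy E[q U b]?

1

E[q U b]: least fixpoint, start Z0 = Sat(b) = {m4}, add states in Sat(q) with some successor in Z. Already a fixed point.
Sat(E[q U b]) = {m4}
|Sat(E[q U b])| = |{m4}| = 1.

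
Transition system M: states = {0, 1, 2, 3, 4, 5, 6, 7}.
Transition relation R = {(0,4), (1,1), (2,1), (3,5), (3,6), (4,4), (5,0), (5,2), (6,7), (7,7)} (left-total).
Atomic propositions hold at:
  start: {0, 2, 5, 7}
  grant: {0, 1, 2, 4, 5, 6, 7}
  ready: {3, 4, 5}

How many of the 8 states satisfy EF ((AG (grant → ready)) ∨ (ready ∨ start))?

7

Sat(grant → ready) = {3, 4, 5}
AG (grant → ready): greatest fixpoint, start Z0 = {3, 4, 5}, keep only states in Sat with every successor in Z. Z1 = {4}; fixed.
Sat(AG (grant → ready)) = {4}
Sat(ready ∨ start) = {0, 2, 3, 4, 5, 7}
Sat((AG (grant → ready)) ∨ (ready ∨ start)) = {0, 2, 3, 4, 5, 7}
EF ((AG (grant → ready)) ∨ (ready ∨ start)): least fixpoint, start Z0 = {0, 2, 3, 4, 5, 7}, add states with some successor in Z. Z1 = {0, 2, 3, 4, 5, 6, 7}; fixed.
Sat(EF ((AG (grant → ready)) ∨ (ready ∨ start))) = {0, 2, 3, 4, 5, 6, 7}
|Sat(EF ((AG (grant → ready)) ∨ (ready ∨ start)))| = |{0, 2, 3, 4, 5, 6, 7}| = 7.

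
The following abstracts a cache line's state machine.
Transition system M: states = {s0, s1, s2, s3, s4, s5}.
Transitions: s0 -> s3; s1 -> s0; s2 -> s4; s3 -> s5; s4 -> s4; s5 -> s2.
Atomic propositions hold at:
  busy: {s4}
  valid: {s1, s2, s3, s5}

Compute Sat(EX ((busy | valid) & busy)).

{s2, s4}

Sat(busy | valid) = {s1, s2, s3, s4, s5}
Sat((busy | valid) & busy) = {s4}
Sat(EX ((busy | valid) & busy)) = {s : some successor in {s4}} = {s2, s4}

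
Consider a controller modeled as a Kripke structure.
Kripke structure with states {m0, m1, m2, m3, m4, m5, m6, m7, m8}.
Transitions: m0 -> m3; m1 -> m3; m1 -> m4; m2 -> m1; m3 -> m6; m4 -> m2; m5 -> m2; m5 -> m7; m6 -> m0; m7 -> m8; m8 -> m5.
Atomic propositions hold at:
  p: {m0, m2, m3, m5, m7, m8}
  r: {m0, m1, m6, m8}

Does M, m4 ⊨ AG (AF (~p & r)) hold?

Yes

Sat(~p) = {m1, m4, m6}
Sat(~p & r) = {m1, m6}
AF (~p & r): least fixpoint, start Z0 = {m1, m6}, add states with every successor in Z. Z1 = {m1, m2, m3, m6}; Z2 = {m0, m1, m2, m3, m4, m6}; fixed.
Sat(AF (~p & r)) = {m0, m1, m2, m3, m4, m6}
AG (AF (~p & r)): greatest fixpoint, start Z0 = {m0, m1, m2, m3, m4, m6}, keep only states in Sat with every successor in Z. Already a fixed point.
Sat(AG (AF (~p & r))) = {m0, m1, m2, m3, m4, m6}
m4 ∈ Sat(AG (AF (~p & r))) = {m0, m1, m2, m3, m4, m6}, so the formula holds at m4.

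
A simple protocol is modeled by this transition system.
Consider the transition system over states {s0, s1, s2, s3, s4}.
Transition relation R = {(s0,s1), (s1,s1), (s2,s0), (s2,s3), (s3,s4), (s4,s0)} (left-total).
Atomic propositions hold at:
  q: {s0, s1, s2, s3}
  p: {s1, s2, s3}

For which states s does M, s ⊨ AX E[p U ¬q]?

Sat(¬q) = {s4}
E[p U ¬q]: least fixpoint, start Z0 = Sat(¬q) = {s4}, add states in Sat(p) with some successor in Z. Z1 = {s3, s4}; Z2 = {s2, s3, s4}; fixed.
Sat(E[p U ¬q]) = {s2, s3, s4}
Sat(AX E[p U ¬q]) = {s : every successor in {s2, s3, s4}} = {s3}

{s3}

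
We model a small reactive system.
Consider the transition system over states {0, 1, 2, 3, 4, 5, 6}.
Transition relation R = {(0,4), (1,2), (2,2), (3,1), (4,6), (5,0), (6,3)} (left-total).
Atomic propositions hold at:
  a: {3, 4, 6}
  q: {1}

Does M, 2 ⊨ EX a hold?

No

Sat(EX a) = {s : some successor in {3, 4, 6}} = {0, 4, 6}
2 ∉ Sat(EX a) = {0, 4, 6}, so the formula does not hold at 2.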